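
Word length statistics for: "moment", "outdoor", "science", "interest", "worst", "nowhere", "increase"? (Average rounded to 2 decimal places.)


Lengths: "moment"=6, "outdoor"=7, "science"=7, "interest"=8, "worst"=5, "nowhere"=7, "increase"=8
Sum = 48, Count = 7
Average = 48/7 = 6.86
= avg=6.86, min=5, max=8


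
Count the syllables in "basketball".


Word: "basketball"
Syllable breakdown: bas / ket / ball
Counting: 3 parts
= 3 syllables


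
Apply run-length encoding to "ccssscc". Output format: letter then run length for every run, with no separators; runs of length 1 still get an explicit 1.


String: "ccssscc"
Scanning for consecutive runs:
  'c' x 2
  's' x 3
  'c' x 2
RLE = "c2s3c2"


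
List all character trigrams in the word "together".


Word: "together" (length 8)
Number of trigrams = 8 - 3 + 1 = 6
  Position 0: "tog"
  Position 1: "oge"
  Position 2: "get"
  Position 3: "eth"
  Position 4: "the"
  Position 5: "her"
Trigrams = "tog", "oge", "get", "eth", "the", "her"


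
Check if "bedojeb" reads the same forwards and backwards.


Word: "bedojeb"
Reversed: "bejodeb"
Forward == Backward? bedojeb != bejodeb
Palindrome = No


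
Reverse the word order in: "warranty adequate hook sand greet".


Original: "warranty adequate hook sand greet"
Words (1..n): warranty | adequate | hook | sand | greet
Reversed (n..1): greet | sand | hook | adequate | warranty
Result = "greet sand hook adequate warranty"


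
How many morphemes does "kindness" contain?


Word: "kindness"
Morphemes: kind + -ness
Each morpheme carries meaning
= 2 morphemes


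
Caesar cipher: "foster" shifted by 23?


Word: "foster"
Shift: 23
Each letter → (letter + shift) mod 26:
  'f' (5) + 23 = 2 → 'c'
  'o' (14) + 23 = 11 → 'l'
  's' (18) + 23 = 15 → 'p'
  't' (19) + 23 = 16 → 'q'
  'e' (4) + 23 = 1 → 'b'
  'r' (17) + 23 = 14 → 'o'
Result = "clpqbo"


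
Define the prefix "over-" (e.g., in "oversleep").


Prefix: over-
Example: oversleep (over- + sleep)
Meaning = excessive


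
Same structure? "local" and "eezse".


Pattern of "local": [0, 1, 2, 3, 0]
Pattern of "eezse": [0, 0, 1, 2, 0]
Patterns do not match
Same pattern = No


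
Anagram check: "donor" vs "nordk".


Word 1: "donor" → sorted: dnoor
Word 2: "nordk" → sorted: dknor
Same letters? dnoor != dknor
Anagram = No


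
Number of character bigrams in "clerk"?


Word: "clerk" (length 5)
Number of 2-grams = length - 2 + 1 = 5 - 2 + 1
= 4


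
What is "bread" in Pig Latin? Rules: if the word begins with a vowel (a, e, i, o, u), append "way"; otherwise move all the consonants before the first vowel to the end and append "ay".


Word: "bread"
Starts with consonant(s) → move to end, add 'ay'
Consonant cluster: "br"
Pig Latin = "eadbray"


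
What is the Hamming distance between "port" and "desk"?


Comparing character by character (same length = 4):
  Pos 0: 'p' vs 'd' !=
  Pos 1: 'o' vs 'e' !=
  Pos 2: 'r' vs 's' !=
  Pos 3: 't' vs 'k' !=
Hamming distance = 4


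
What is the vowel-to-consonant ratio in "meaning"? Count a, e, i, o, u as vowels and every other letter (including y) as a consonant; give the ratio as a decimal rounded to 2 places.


Word: "meaning"
Vowels (a,e,i,o,u): 3
Consonants: 4
Ratio = 3/4
= 0.75


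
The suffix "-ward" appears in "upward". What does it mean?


Suffix: -ward
Example: upward = up + -ward
Meaning = in the direction of


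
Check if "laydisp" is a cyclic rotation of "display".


Word: "display", Candidate: "laydisp"
Method: check if candidate is substring of word+word
"displaydisplay" contains "laydisp"? Yes
Is rotation = Yes


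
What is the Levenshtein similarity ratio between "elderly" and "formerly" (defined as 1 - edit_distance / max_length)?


Word 1: "elderly" (length 7)
Word 2: "formerly" (length 8)
One optimal edit sequence:
  1. insert 'f'  (+1)
  2. substitute 'e' -> 'o'  (+1)
  3. substitute 'l' -> 'r'  (+1)
  4. substitute 'd' -> 'm'  (+1)
  5. keep 'e'
  6. keep 'r'
  7. keep 'l'
  8. keep 'y'
Edit distance = 4
Max length = max(7, 8) = 8
Similarity = 1 - 4/8
= 0.5000


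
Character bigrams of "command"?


Word: "command" (length 7)
Number of bigrams = 7 - 2 + 1 = 6
  Position 0: "co"
  Position 1: "om"
  Position 2: "mm"
  Position 3: "ma"
  Position 4: "an"
  Position 5: "nd"
Bigrams = "co", "om", "mm", "ma", "an", "nd"


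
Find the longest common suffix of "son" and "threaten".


Word 1: "son"
Word 2: "threaten"
Comparing from end:
  Pos -1: 'n' == 'n'
  Pos -2: 'o' != 'e' (stop)
LCS = "n" (length 1)


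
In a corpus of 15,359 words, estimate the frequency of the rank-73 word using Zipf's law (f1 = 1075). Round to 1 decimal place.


Zipf's law: f(r) = f(1) / r
f(1) = 1075
f(73) = 1075 / 73
= 14.7 occurrences


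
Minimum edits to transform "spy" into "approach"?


Word 1: "spy" (length 3)
Word 2: "approach" (length 8)
One optimal edit sequence (insert/delete/substitute each cost 1):
  1. insert 'a'  (+1)
  2. substitute 's' -> 'p'  (+1)
  3. keep 'p'
  4. insert 'r'  (+1)
  5. insert 'o'  (+1)
  6. insert 'a'  (+1)
  7. insert 'c'  (+1)
  8. substitute 'y' -> 'h'  (+1)
Total edit operations: 7
Edit distance = 7


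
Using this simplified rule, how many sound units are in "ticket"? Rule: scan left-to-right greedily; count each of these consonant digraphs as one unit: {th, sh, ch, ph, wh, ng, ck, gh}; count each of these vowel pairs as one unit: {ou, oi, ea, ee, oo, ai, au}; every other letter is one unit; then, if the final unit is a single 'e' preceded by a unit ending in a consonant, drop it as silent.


Word: "ticket" (6 letters)
Left-to-right scan:
  [1] 't' (letter)
  [2] 'i' (letter)
  [3] 'ck' (digraph)
  [4] 'e' (letter)
  [5] 't' (letter)
Units from scan: 5
Sound units = 5 units


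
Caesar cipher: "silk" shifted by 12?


Word: "silk"
Shift: 12
Each letter → (letter + shift) mod 26:
  's' (18) + 12 = 4 → 'e'
  'i' (8) + 12 = 20 → 'u'
  'l' (11) + 12 = 23 → 'x'
  'k' (10) + 12 = 22 → 'w'
Result = "euxw"


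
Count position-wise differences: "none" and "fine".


Comparing character by character (same length = 4):
  Pos 0: 'n' vs 'f' !=
  Pos 1: 'o' vs 'i' !=
  Pos 2: 'n' vs 'n' =
  Pos 3: 'e' vs 'e' =
Hamming distance = 2


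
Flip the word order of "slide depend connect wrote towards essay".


Original: "slide depend connect wrote towards essay"
Words (1..n): slide | depend | connect | wrote | towards | essay
Reversed (n..1): essay | towards | wrote | connect | depend | slide
Result = "essay towards wrote connect depend slide"


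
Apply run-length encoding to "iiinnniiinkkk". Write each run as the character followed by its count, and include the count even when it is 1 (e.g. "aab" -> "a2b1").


String: "iiinnniiinkkk"
Scanning for consecutive runs:
  'i' x 3
  'n' x 3
  'i' x 3
  'n' x 1
  'k' x 3
RLE = "i3n3i3n1k3"


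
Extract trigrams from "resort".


Word: "resort" (length 6)
Number of trigrams = 6 - 3 + 1 = 4
  Position 0: "res"
  Position 1: "eso"
  Position 2: "sor"
  Position 3: "ort"
Trigrams = "res", "eso", "sor", "ort"


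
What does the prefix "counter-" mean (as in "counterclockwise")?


Prefix: counter-
Example: counterclockwise = counter- + clockwise
Meaning = against / opposite


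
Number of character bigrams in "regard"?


Word: "regard" (length 6)
Number of 2-grams = length - 2 + 1 = 6 - 2 + 1
= 5


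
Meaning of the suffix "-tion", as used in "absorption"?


Suffix: -tion
Example: absorption (absorb + -tion, with a spelling change)
Meaning = act or process


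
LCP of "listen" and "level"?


Word 1: "listen"
Word 2: "level"
Comparing from start:
  Pos 0: 'l' == 'l'
  Pos 1: 'i' != 'e' (stop)
LCP = "l" (length 1)


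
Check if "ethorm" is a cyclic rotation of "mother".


Word: "mother", Candidate: "ethorm"
Method: check if candidate is substring of word+word
"mothermother" contains "ethorm"? No
Is rotation = No


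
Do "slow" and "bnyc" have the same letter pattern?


Pattern of "slow": [0, 1, 2, 3]
Pattern of "bnyc": [0, 1, 2, 3]
Patterns match
Same pattern = Yes


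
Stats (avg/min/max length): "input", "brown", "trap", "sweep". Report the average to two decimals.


Lengths: "input"=5, "brown"=5, "trap"=4, "sweep"=5
Sum = 19, Count = 4
Average = 19/4 = 4.75
= avg=4.75, min=4, max=5


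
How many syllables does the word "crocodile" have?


Word: "crocodile"
Syllable breakdown: croc | o | dile
Counting: 3 parts
= 3 syllables


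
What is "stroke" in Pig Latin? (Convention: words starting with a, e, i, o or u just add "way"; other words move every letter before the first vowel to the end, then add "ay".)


Word: "stroke"
Starts with consonant(s) → move to end, add 'ay'
Consonant cluster: "str"
Pig Latin = "okestray"


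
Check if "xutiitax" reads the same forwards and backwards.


Word: "xutiitax"
Reversed: "xatiitux"
Forward == Backward? xutiitax != xatiitux
Palindrome = No


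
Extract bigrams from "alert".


Word: "alert" (length 5)
Number of bigrams = 5 - 2 + 1 = 4
  Position 0: "al"
  Position 1: "le"
  Position 2: "er"
  Position 3: "rt"
Bigrams = "al", "le", "er", "rt"


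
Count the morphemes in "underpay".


Word: "underpay"
Morphemes: under- / pay
Each morpheme carries meaning
= 2 morphemes


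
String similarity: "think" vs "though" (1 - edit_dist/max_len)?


Word 1: "think" (length 5)
Word 2: "though" (length 6)
One optimal edit sequence:
  1. keep 't'
  2. keep 'h'
  3. insert 'o'  (+1)
  4. substitute 'i' -> 'u'  (+1)
  5. substitute 'n' -> 'g'  (+1)
  6. substitute 'k' -> 'h'  (+1)
Edit distance = 4
Max length = max(5, 6) = 6
Similarity = 1 - 4/6
= 0.3333


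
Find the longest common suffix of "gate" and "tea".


Word 1: "gate"
Word 2: "tea"
Comparing from end:
  Pos -1: 'e' != 'a' (stop)
LCS = "" (length 0)


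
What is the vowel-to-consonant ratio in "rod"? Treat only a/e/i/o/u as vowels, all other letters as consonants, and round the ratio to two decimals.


Word: "rod"
Vowels (a,e,i,o,u): 1
Consonants: 2
Ratio = 1/2
= 0.50


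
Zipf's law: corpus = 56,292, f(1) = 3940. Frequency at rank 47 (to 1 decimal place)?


Zipf's law: f(r) = f(1) / r
f(1) = 3940
f(47) = 3940 / 47
= 83.8 occurrences


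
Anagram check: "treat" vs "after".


Word 1: "treat" → sorted: aertt
Word 2: "after" → sorted: aefrt
Same letters? aertt != aefrt
Anagram = No


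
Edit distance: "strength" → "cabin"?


Word 1: "strength" (length 8)
Word 2: "cabin" (length 5)
One optimal edit sequence (insert/delete/substitute each cost 1):
  1. substitute 's' -> 'c'  (+1)
  2. substitute 't' -> 'a'  (+1)
  3. substitute 'r' -> 'b'  (+1)
  4. substitute 'e' -> 'i'  (+1)
  5. keep 'n'
  6. delete 'g'  (+1)
  7. delete 't'  (+1)
  8. delete 'h'  (+1)
Total edit operations: 7
Edit distance = 7


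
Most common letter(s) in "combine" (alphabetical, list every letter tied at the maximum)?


Word: "combine"
Letter counts:
  'b': 1
  'c': 1
  'e': 1
  'i': 1
  'm': 1
  'n': 1
  'o': 1
Maximum count = 1
Most frequent = 'b', 'c', 'e', 'i', 'm', 'n', 'o' (1 time each)


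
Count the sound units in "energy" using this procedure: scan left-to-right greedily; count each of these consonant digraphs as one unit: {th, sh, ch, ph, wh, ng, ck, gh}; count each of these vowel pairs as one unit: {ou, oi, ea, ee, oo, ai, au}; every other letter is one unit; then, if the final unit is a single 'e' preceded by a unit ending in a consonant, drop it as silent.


Word: "energy" (6 letters)
Left-to-right scan:
  [1] 'e' (letter)
  [2] 'n' (letter)
  [3] 'e' (letter)
  [4] 'r' (letter)
  [5] 'g' (letter)
  [6] 'y' (letter)
Units from scan: 6
Sound units = 6 units


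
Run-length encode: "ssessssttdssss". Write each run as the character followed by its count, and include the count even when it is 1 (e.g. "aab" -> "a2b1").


String: "ssessssttdssss"
Scanning for consecutive runs:
  's' x 2
  'e' x 1
  's' x 4
  't' x 2
  'd' x 1
  's' x 4
RLE = "s2e1s4t2d1s4"


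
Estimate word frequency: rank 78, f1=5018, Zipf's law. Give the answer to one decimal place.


Zipf's law: f(r) = f(1) / r
f(1) = 5018
f(78) = 5018 / 78
= 64.3 occurrences


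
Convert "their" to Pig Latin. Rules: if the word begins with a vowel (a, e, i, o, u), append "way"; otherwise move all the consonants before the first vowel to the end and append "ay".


Word: "their"
Starts with consonant(s) → move to end, add 'ay'
Consonant cluster: "th"
Pig Latin = "eirthay"


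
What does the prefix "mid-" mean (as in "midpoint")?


Prefix: mid-
Example: midpoint (mid- + point)
Meaning = middle


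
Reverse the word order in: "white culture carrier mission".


Original: "white culture carrier mission"
Words (1..n): white | culture | carrier | mission
Reversed (n..1): mission | carrier | culture | white
Result = "mission carrier culture white"


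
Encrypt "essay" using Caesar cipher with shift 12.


Word: "essay"
Shift: 12
Each letter → (letter + shift) mod 26:
  'e' (4) + 12 = 16 → 'q'
  's' (18) + 12 = 4 → 'e'
  's' (18) + 12 = 4 → 'e'
  'a' (0) + 12 = 12 → 'm'
  'y' (24) + 12 = 10 → 'k'
Result = "qeemk"


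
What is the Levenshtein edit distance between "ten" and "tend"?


Word 1: "ten" (length 3)
Word 2: "tend" (length 4)
One optimal edit sequence (insert/delete/substitute each cost 1):
  1. keep 't'
  2. keep 'e'
  3. keep 'n'
  4. insert 'd'  (+1)
Total edit operations: 1
Edit distance = 1


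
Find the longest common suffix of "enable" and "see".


Word 1: "enable"
Word 2: "see"
Comparing from end:
  Pos -1: 'e' == 'e'
  Pos -2: 'l' != 'e' (stop)
LCS = "e" (length 1)


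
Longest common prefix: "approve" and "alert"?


Word 1: "approve"
Word 2: "alert"
Comparing from start:
  Pos 0: 'a' == 'a'
  Pos 1: 'p' != 'l' (stop)
LCP = "a" (length 1)


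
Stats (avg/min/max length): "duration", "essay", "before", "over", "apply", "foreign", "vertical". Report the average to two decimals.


Lengths: "duration"=8, "essay"=5, "before"=6, "over"=4, "apply"=5, "foreign"=7, "vertical"=8
Sum = 43, Count = 7
Average = 43/7 = 6.14
= avg=6.14, min=4, max=8


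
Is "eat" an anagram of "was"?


Word 1: "was" → sorted: asw
Word 2: "eat" → sorted: aet
Same letters? asw != aet
Anagram = No


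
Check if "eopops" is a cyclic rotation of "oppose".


Word: "oppose", Candidate: "eopops"
Method: check if candidate is substring of word+word
"opposeoppose" contains "eopops"? No
Is rotation = No


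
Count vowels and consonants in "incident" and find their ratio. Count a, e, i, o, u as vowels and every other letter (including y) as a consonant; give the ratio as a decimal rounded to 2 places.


Word: "incident"
Vowels (a,e,i,o,u): 3
Consonants: 5
Ratio = 3/5
= 0.60


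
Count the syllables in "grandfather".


Word: "grandfather"
Syllable breakdown: grand · fa · ther
Counting: 3 parts
= 3 syllables


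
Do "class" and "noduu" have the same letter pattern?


Pattern of "class": [0, 1, 2, 3, 3]
Pattern of "noduu": [0, 1, 2, 3, 3]
Patterns match
Same pattern = Yes


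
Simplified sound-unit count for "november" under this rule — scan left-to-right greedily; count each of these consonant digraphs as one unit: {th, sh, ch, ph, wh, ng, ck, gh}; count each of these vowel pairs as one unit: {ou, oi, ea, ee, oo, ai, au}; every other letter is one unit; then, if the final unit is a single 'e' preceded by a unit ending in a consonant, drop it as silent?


Word: "november" (8 letters)
Left-to-right scan:
  [1] 'n' (letter)
  [2] 'o' (letter)
  [3] 'v' (letter)
  [4] 'e' (letter)
  [5] 'm' (letter)
  [6] 'b' (letter)
  [7] 'e' (letter)
  [8] 'r' (letter)
Units from scan: 8
Sound units = 8 units


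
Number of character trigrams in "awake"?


Word: "awake" (length 5)
Number of 3-grams = length - 3 + 1 = 5 - 3 + 1
= 3


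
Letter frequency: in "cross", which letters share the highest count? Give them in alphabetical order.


Word: "cross"
Letter counts:
  'c': 1
  'o': 1
  'r': 1
  's': 2
Maximum count = 2
Most frequent = 's' (2 times each)


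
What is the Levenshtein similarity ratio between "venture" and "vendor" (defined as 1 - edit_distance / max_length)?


Word 1: "venture" (length 7)
Word 2: "vendor" (length 6)
One optimal edit sequence:
  1. keep 'v'
  2. keep 'e'
  3. keep 'n'
  4. substitute 't' -> 'd'  (+1)
  5. substitute 'u' -> 'o'  (+1)
  6. keep 'r'
  7. delete 'e'  (+1)
Edit distance = 3
Max length = max(7, 6) = 7
Similarity = 1 - 3/7
= 0.5714


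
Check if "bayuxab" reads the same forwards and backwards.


Word: "bayuxab"
Reversed: "baxuyab"
Forward == Backward? bayuxab != baxuyab
Palindrome = No


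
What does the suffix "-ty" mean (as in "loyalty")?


Suffix: -ty
As in: loyalty -> loyal + -ty
Meaning = quality of


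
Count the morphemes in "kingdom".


Word: "kingdom"
Morphemes: king | -dom
Each morpheme carries meaning
= 2 morphemes


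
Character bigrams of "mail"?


Word: "mail" (length 4)
Number of bigrams = 4 - 2 + 1 = 3
  Position 0: "ma"
  Position 1: "ai"
  Position 2: "il"
Bigrams = "ma", "ai", "il"


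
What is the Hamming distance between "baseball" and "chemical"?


Comparing character by character (same length = 8):
  Pos 0: 'b' vs 'c' !=
  Pos 1: 'a' vs 'h' !=
  Pos 2: 's' vs 'e' !=
  Pos 3: 'e' vs 'm' !=
  Pos 4: 'b' vs 'i' !=
  Pos 5: 'a' vs 'c' !=
  Pos 6: 'l' vs 'a' !=
  Pos 7: 'l' vs 'l' =
Hamming distance = 7


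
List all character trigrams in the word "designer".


Word: "designer" (length 8)
Number of trigrams = 8 - 3 + 1 = 6
  Position 0: "des"
  Position 1: "esi"
  Position 2: "sig"
  Position 3: "ign"
  Position 4: "gne"
  Position 5: "ner"
Trigrams = "des", "esi", "sig", "ign", "gne", "ner"


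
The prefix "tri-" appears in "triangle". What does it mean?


Prefix: tri-
As in: triangle -> tri- + angle
Meaning = three


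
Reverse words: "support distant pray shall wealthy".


Original: "support distant pray shall wealthy"
Words (1..n): support | distant | pray | shall | wealthy
Reversed (n..1): wealthy | shall | pray | distant | support
Result = "wealthy shall pray distant support"


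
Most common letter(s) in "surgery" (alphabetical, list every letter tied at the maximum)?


Word: "surgery"
Letter counts:
  'e': 1
  'g': 1
  'r': 2
  's': 1
  'u': 1
  'y': 1
Maximum count = 2
Most frequent = 'r' (2 times each)


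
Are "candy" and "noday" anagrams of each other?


Word 1: "candy" → sorted: acdny
Word 2: "noday" → sorted: adnoy
Same letters? acdny != adnoy
Anagram = No


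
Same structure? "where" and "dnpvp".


Pattern of "where": [0, 1, 2, 3, 2]
Pattern of "dnpvp": [0, 1, 2, 3, 2]
Patterns match
Same pattern = Yes


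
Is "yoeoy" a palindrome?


Word: "yoeoy"
Reversed: "yoeoy"
Forward == Backward? yoeoy == yoeoy
Palindrome = Yes


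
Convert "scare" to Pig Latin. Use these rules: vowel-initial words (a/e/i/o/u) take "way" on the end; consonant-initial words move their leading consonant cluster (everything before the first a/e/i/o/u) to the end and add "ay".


Word: "scare"
Starts with consonant(s) → move to end, add 'ay'
Consonant cluster: "sc"
Pig Latin = "arescay"


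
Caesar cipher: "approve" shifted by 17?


Word: "approve"
Shift: 17
Each letter → (letter + shift) mod 26:
  'a' (0) + 17 = 17 → 'r'
  'p' (15) + 17 = 6 → 'g'
  'p' (15) + 17 = 6 → 'g'
  'r' (17) + 17 = 8 → 'i'
  'o' (14) + 17 = 5 → 'f'
  'v' (21) + 17 = 12 → 'm'
  'e' (4) + 17 = 21 → 'v'
Result = "rggifmv"


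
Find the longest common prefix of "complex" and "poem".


Word 1: "complex"
Word 2: "poem"
Comparing from start:
  Pos 0: 'c' != 'p' (stop)
LCP = "" (length 0)


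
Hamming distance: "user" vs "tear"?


Comparing character by character (same length = 4):
  Pos 0: 'u' vs 't' !=
  Pos 1: 's' vs 'e' !=
  Pos 2: 'e' vs 'a' !=
  Pos 3: 'r' vs 'r' =
Hamming distance = 3


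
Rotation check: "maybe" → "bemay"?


Word: "maybe", Candidate: "bemay"
Method: check if candidate is substring of word+word
"maybemaybe" contains "bemay"? Yes
Is rotation = Yes


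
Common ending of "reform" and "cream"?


Word 1: "reform"
Word 2: "cream"
Comparing from end:
  Pos -1: 'm' == 'm'
  Pos -2: 'r' != 'a' (stop)
LCS = "m" (length 1)


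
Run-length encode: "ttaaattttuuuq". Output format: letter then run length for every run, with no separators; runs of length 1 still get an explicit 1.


String: "ttaaattttuuuq"
Scanning for consecutive runs:
  't' x 2
  'a' x 3
  't' x 4
  'u' x 3
  'q' x 1
RLE = "t2a3t4u3q1"


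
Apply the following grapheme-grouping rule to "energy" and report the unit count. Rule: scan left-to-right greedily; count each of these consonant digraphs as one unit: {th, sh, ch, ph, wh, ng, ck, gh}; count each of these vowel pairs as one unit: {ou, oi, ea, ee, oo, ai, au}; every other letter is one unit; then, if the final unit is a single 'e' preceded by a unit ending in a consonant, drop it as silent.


Word: "energy" (6 letters)
Left-to-right scan:
  (1) 'e' (letter)
  (2) 'n' (letter)
  (3) 'e' (letter)
  (4) 'r' (letter)
  (5) 'g' (letter)
  (6) 'y' (letter)
Units from scan: 6
Sound units = 6 units


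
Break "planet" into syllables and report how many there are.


Word: "planet"
Syllable breakdown: plan / et
Counting: 2 parts
= 2 syllables


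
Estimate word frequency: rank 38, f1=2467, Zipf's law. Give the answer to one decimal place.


Zipf's law: f(r) = f(1) / r
f(1) = 2467
f(38) = 2467 / 38
= 64.9 occurrences


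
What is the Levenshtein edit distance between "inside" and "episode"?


Word 1: "inside" (length 6)
Word 2: "episode" (length 7)
One optimal edit sequence (insert/delete/substitute each cost 1):
  1. insert 'e'  (+1)
  2. substitute 'i' -> 'p'  (+1)
  3. substitute 'n' -> 'i'  (+1)
  4. keep 's'
  5. substitute 'i' -> 'o'  (+1)
  6. keep 'd'
  7. keep 'e'
Total edit operations: 4
Edit distance = 4


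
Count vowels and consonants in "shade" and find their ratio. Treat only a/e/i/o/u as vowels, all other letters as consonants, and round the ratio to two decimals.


Word: "shade"
Vowels (a,e,i,o,u): 2
Consonants: 3
Ratio = 2/3
= 0.67


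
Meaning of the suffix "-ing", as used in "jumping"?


Suffix: -ing
Example: jumping = jump + -ing
Meaning = present participle


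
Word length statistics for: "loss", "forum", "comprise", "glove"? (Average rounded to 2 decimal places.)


Lengths: "loss"=4, "forum"=5, "comprise"=8, "glove"=5
Sum = 22, Count = 4
Average = 22/4 = 5.50
= avg=5.50, min=4, max=8


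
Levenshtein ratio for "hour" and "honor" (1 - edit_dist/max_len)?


Word 1: "hour" (length 4)
Word 2: "honor" (length 5)
One optimal edit sequence:
  1. keep 'h'
  2. keep 'o'
  3. insert 'n'  (+1)
  4. substitute 'u' -> 'o'  (+1)
  5. keep 'r'
Edit distance = 2
Max length = max(4, 5) = 5
Similarity = 1 - 2/5
= 0.6000


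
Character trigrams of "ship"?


Word: "ship" (length 4)
Number of trigrams = 4 - 3 + 1 = 2
  Position 0: "shi"
  Position 1: "hip"
Trigrams = "shi", "hip"


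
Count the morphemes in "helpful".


Word: "helpful"
Morphemes: help + -ful
Each morpheme carries meaning
= 2 morphemes


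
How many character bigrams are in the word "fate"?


Word: "fate" (length 4)
Number of 2-grams = length - 2 + 1 = 4 - 2 + 1
= 3


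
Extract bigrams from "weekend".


Word: "weekend" (length 7)
Number of bigrams = 7 - 2 + 1 = 6
  Position 0: "we"
  Position 1: "ee"
  Position 2: "ek"
  Position 3: "ke"
  Position 4: "en"
  Position 5: "nd"
Bigrams = "we", "ee", "ek", "ke", "en", "nd"


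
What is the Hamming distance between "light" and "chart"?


Comparing character by character (same length = 5):
  Pos 0: 'l' vs 'c' !=
  Pos 1: 'i' vs 'h' !=
  Pos 2: 'g' vs 'a' !=
  Pos 3: 'h' vs 'r' !=
  Pos 4: 't' vs 't' =
Hamming distance = 4


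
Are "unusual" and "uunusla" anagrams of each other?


Word 1: "unusual" → sorted: alnsuuu
Word 2: "uunusla" → sorted: alnsuuu
Same letters? alnsuuu == alnsuuu
Anagram = Yes


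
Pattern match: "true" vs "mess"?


Pattern of "true": [0, 1, 2, 3]
Pattern of "mess": [0, 1, 2, 2]
Patterns do not match
Same pattern = No


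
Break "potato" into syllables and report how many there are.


Word: "potato"
Syllable breakdown: po-ta-to
Counting: 3 parts
= 3 syllables


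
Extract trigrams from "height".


Word: "height" (length 6)
Number of trigrams = 6 - 3 + 1 = 4
  Position 0: "hei"
  Position 1: "eig"
  Position 2: "igh"
  Position 3: "ght"
Trigrams = "hei", "eig", "igh", "ght"


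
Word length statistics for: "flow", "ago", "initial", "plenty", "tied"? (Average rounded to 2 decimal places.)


Lengths: "flow"=4, "ago"=3, "initial"=7, "plenty"=6, "tied"=4
Sum = 24, Count = 5
Average = 24/5 = 4.80
= avg=4.80, min=3, max=7


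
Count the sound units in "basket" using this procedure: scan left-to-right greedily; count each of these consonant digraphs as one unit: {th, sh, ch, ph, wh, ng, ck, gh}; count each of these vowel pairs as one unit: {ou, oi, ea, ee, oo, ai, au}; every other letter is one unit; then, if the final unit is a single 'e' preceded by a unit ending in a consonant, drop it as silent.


Word: "basket" (6 letters)
Left-to-right scan:
  [1] 'b' (letter)
  [2] 'a' (letter)
  [3] 's' (letter)
  [4] 'k' (letter)
  [5] 'e' (letter)
  [6] 't' (letter)
Units from scan: 6
Sound units = 6 units


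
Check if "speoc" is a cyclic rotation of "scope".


Word: "scope", Candidate: "speoc"
Method: check if candidate is substring of word+word
"scopescope" contains "speoc"? No
Is rotation = No


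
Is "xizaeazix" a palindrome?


Word: "xizaeazix"
Reversed: "xizaeazix"
Forward == Backward? xizaeazix == xizaeazix
Palindrome = Yes


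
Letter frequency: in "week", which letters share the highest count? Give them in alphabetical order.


Word: "week"
Letter counts:
  'e': 2
  'k': 1
  'w': 1
Maximum count = 2
Most frequent = 'e' (2 times each)


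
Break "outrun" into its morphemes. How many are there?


Word: "outrun"
Morphemes: out- + run
Each morpheme carries meaning
= 2 morphemes


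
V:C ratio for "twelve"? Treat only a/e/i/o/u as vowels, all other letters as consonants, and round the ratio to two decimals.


Word: "twelve"
Vowels (a,e,i,o,u): 2
Consonants: 4
Ratio = 2/4
= 0.50


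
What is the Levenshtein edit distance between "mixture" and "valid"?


Word 1: "mixture" (length 7)
Word 2: "valid" (length 5)
One optimal edit sequence (insert/delete/substitute each cost 1):
  1. delete 'm'  (+1)
  2. delete 'i'  (+1)
  3. substitute 'x' -> 'v'  (+1)
  4. substitute 't' -> 'a'  (+1)
  5. substitute 'u' -> 'l'  (+1)
  6. substitute 'r' -> 'i'  (+1)
  7. substitute 'e' -> 'd'  (+1)
Total edit operations: 7
Edit distance = 7


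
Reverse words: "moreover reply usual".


Original: "moreover reply usual"
Words (1..n): moreover | reply | usual
Reversed (n..1): usual | reply | moreover
Result = "usual reply moreover"


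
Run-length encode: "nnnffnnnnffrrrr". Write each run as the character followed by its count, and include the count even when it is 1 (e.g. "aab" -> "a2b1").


String: "nnnffnnnnffrrrr"
Scanning for consecutive runs:
  'n' x 3
  'f' x 2
  'n' x 4
  'f' x 2
  'r' x 4
RLE = "n3f2n4f2r4"


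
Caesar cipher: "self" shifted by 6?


Word: "self"
Shift: 6
Each letter → (letter + shift) mod 26:
  's' (18) + 6 = 24 → 'y'
  'e' (4) + 6 = 10 → 'k'
  'l' (11) + 6 = 17 → 'r'
  'f' (5) + 6 = 11 → 'l'
Result = "ykrl"


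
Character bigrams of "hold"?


Word: "hold" (length 4)
Number of bigrams = 4 - 2 + 1 = 3
  Position 0: "ho"
  Position 1: "ol"
  Position 2: "ld"
Bigrams = "ho", "ol", "ld"


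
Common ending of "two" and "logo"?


Word 1: "two"
Word 2: "logo"
Comparing from end:
  Pos -1: 'o' == 'o'
  Pos -2: 'w' != 'g' (stop)
LCS = "o" (length 1)


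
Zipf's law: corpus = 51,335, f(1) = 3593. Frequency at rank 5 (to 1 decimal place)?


Zipf's law: f(r) = f(1) / r
f(1) = 3593
f(5) = 3593 / 5
= 718.6 occurrences


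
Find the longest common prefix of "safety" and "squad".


Word 1: "safety"
Word 2: "squad"
Comparing from start:
  Pos 0: 's' == 's'
  Pos 1: 'a' != 'q' (stop)
LCP = "s" (length 1)


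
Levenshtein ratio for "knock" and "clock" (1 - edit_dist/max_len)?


Word 1: "knock" (length 5)
Word 2: "clock" (length 5)
One optimal edit sequence:
  1. substitute 'k' -> 'c'  (+1)
  2. substitute 'n' -> 'l'  (+1)
  3. keep 'o'
  4. keep 'c'
  5. keep 'k'
Edit distance = 2
Max length = max(5, 5) = 5
Similarity = 1 - 2/5
= 0.6000


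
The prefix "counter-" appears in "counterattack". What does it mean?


Prefix: counter-
As in: counterattack -> counter- + attack
Meaning = against / opposite


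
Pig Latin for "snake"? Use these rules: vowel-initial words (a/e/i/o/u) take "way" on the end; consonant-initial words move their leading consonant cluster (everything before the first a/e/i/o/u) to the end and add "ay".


Word: "snake"
Starts with consonant(s) → move to end, add 'ay'
Consonant cluster: "sn"
Pig Latin = "akesnay"


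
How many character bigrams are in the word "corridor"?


Word: "corridor" (length 8)
Number of 2-grams = length - 2 + 1 = 8 - 2 + 1
= 7


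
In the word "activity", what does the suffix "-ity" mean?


Suffix: -ity
Example: activity = active + -ity, with a spelling change
Meaning = quality of


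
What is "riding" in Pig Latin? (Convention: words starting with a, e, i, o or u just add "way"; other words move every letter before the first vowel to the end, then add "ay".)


Word: "riding"
Starts with consonant(s) → move to end, add 'ay'
Consonant cluster: "r"
Pig Latin = "idingray"


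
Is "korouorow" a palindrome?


Word: "korouorow"
Reversed: "worouorok"
Forward == Backward? korouorow != worouorok
Palindrome = No


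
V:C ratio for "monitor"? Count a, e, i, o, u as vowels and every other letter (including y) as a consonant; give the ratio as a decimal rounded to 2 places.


Word: "monitor"
Vowels (a,e,i,o,u): 3
Consonants: 4
Ratio = 3/4
= 0.75


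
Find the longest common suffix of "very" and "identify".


Word 1: "very"
Word 2: "identify"
Comparing from end:
  Pos -1: 'y' == 'y'
  Pos -2: 'r' != 'f' (stop)
LCS = "y" (length 1)


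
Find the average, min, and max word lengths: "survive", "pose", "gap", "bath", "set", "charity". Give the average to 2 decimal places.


Lengths: "survive"=7, "pose"=4, "gap"=3, "bath"=4, "set"=3, "charity"=7
Sum = 28, Count = 6
Average = 28/6 = 4.67
= avg=4.67, min=3, max=7


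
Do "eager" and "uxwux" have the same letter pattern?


Pattern of "eager": [0, 1, 2, 0, 3]
Pattern of "uxwux": [0, 1, 2, 0, 1]
Patterns do not match
Same pattern = No


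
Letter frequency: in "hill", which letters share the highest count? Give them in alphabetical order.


Word: "hill"
Letter counts:
  'h': 1
  'i': 1
  'l': 2
Maximum count = 2
Most frequent = 'l' (2 times each)


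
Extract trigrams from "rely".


Word: "rely" (length 4)
Number of trigrams = 4 - 3 + 1 = 2
  Position 0: "rel"
  Position 1: "ely"
Trigrams = "rel", "ely"


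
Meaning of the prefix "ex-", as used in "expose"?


Prefix: ex-
Example: expose (ex- + pose)
Meaning = out / former


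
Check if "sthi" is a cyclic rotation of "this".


Word: "this", Candidate: "sthi"
Method: check if candidate is substring of word+word
"thisthis" contains "sthi"? Yes
Is rotation = Yes


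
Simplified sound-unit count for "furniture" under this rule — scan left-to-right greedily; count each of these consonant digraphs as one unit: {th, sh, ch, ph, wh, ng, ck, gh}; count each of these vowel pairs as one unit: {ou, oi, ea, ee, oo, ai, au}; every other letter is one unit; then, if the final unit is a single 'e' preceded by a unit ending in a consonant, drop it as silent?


Word: "furniture" (9 letters)
Left-to-right scan:
  [1] 'f' (letter)
  [2] 'u' (letter)
  [3] 'r' (letter)
  [4] 'n' (letter)
  [5] 'i' (letter)
  [6] 't' (letter)
  [7] 'u' (letter)
  [8] 'r' (letter)
  [9] 'e' (letter)
Units from scan: 9
Final unit is 'e' after a consonant -> drop as silent (-1)
Sound units = 8 units


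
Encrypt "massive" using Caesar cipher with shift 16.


Word: "massive"
Shift: 16
Each letter → (letter + shift) mod 26:
  'm' (12) + 16 = 2 → 'c'
  'a' (0) + 16 = 16 → 'q'
  's' (18) + 16 = 8 → 'i'
  's' (18) + 16 = 8 → 'i'
  'i' (8) + 16 = 24 → 'y'
  'v' (21) + 16 = 11 → 'l'
  'e' (4) + 16 = 20 → 'u'
Result = "cqiiylu"


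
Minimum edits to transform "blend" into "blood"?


Word 1: "blend" (length 5)
Word 2: "blood" (length 5)
One optimal edit sequence (insert/delete/substitute each cost 1):
  1. keep 'b'
  2. keep 'l'
  3. substitute 'e' -> 'o'  (+1)
  4. substitute 'n' -> 'o'  (+1)
  5. keep 'd'
Total edit operations: 2
Edit distance = 2


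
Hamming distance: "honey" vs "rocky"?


Comparing character by character (same length = 5):
  Pos 0: 'h' vs 'r' !=
  Pos 1: 'o' vs 'o' =
  Pos 2: 'n' vs 'c' !=
  Pos 3: 'e' vs 'k' !=
  Pos 4: 'y' vs 'y' =
Hamming distance = 3


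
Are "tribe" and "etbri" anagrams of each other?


Word 1: "tribe" → sorted: beirt
Word 2: "etbri" → sorted: beirt
Same letters? beirt == beirt
Anagram = Yes


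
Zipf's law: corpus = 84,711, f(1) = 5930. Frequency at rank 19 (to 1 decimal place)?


Zipf's law: f(r) = f(1) / r
f(1) = 5930
f(19) = 5930 / 19
= 312.1 occurrences


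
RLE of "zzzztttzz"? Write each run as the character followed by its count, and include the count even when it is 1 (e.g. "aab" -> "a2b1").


String: "zzzztttzz"
Scanning for consecutive runs:
  'z' x 4
  't' x 3
  'z' x 2
RLE = "z4t3z2"


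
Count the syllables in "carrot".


Word: "carrot"
Syllable breakdown: car / rot
Counting: 2 parts
= 2 syllables


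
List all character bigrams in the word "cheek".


Word: "cheek" (length 5)
Number of bigrams = 5 - 2 + 1 = 4
  Position 0: "ch"
  Position 1: "he"
  Position 2: "ee"
  Position 3: "ek"
Bigrams = "ch", "he", "ee", "ek"


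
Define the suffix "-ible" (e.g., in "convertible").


Suffix: -ible
Example: convertible = convert + -ible
Meaning = capable of


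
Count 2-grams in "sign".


Word: "sign" (length 4)
Number of 2-grams = length - 2 + 1 = 4 - 2 + 1
= 3


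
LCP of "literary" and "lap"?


Word 1: "literary"
Word 2: "lap"
Comparing from start:
  Pos 0: 'l' == 'l'
  Pos 1: 'i' != 'a' (stop)
LCP = "l" (length 1)


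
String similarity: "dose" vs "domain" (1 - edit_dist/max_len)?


Word 1: "dose" (length 4)
Word 2: "domain" (length 6)
One optimal edit sequence:
  1. keep 'd'
  2. keep 'o'
  3. insert 'm'  (+1)
  4. insert 'a'  (+1)
  5. substitute 's' -> 'i'  (+1)
  6. substitute 'e' -> 'n'  (+1)
Edit distance = 4
Max length = max(4, 6) = 6
Similarity = 1 - 4/6
= 0.3333


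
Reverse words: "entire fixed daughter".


Original: "entire fixed daughter"
Words (1..n): entire | fixed | daughter
Reversed (n..1): daughter | fixed | entire
Result = "daughter fixed entire"


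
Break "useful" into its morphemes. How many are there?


Word: "useful"
Morphemes: use / -ful
Each morpheme carries meaning
= 2 morphemes


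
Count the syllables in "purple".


Word: "purple"
Syllable breakdown: pur | ple
Counting: 2 parts
= 2 syllables


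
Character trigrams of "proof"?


Word: "proof" (length 5)
Number of trigrams = 5 - 3 + 1 = 3
  Position 0: "pro"
  Position 1: "roo"
  Position 2: "oof"
Trigrams = "pro", "roo", "oof"


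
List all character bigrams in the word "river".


Word: "river" (length 5)
Number of bigrams = 5 - 2 + 1 = 4
  Position 0: "ri"
  Position 1: "iv"
  Position 2: "ve"
  Position 3: "er"
Bigrams = "ri", "iv", "ve", "er"


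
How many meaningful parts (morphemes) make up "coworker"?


Word: "coworker"
Morphemes: co- + work + -er
Each morpheme carries meaning
= 3 morphemes


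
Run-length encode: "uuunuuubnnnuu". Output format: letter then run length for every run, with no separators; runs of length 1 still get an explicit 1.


String: "uuunuuubnnnuu"
Scanning for consecutive runs:
  'u' x 3
  'n' x 1
  'u' x 3
  'b' x 1
  'n' x 3
  'u' x 2
RLE = "u3n1u3b1n3u2"


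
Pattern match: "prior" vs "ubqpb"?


Pattern of "prior": [0, 1, 2, 3, 1]
Pattern of "ubqpb": [0, 1, 2, 3, 1]
Patterns match
Same pattern = Yes


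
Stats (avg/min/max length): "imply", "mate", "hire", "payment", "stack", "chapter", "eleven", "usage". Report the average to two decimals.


Lengths: "imply"=5, "mate"=4, "hire"=4, "payment"=7, "stack"=5, "chapter"=7, "eleven"=6, "usage"=5
Sum = 43, Count = 8
Average = 43/8 = 5.38
= avg=5.38, min=4, max=7


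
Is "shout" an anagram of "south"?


Word 1: "south" → sorted: hostu
Word 2: "shout" → sorted: hostu
Same letters? hostu == hostu
Anagram = Yes


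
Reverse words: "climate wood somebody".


Original: "climate wood somebody"
Words (1..n): climate | wood | somebody
Reversed (n..1): somebody | wood | climate
Result = "somebody wood climate"


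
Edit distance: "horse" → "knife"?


Word 1: "horse" (length 5)
Word 2: "knife" (length 5)
One optimal edit sequence (insert/delete/substitute each cost 1):
  1. substitute 'h' -> 'k'  (+1)
  2. substitute 'o' -> 'n'  (+1)
  3. substitute 'r' -> 'i'  (+1)
  4. substitute 's' -> 'f'  (+1)
  5. keep 'e'
Total edit operations: 4
Edit distance = 4


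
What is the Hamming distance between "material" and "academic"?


Comparing character by character (same length = 8):
  Pos 0: 'm' vs 'a' !=
  Pos 1: 'a' vs 'c' !=
  Pos 2: 't' vs 'a' !=
  Pos 3: 'e' vs 'd' !=
  Pos 4: 'r' vs 'e' !=
  Pos 5: 'i' vs 'm' !=
  Pos 6: 'a' vs 'i' !=
  Pos 7: 'l' vs 'c' !=
Hamming distance = 8


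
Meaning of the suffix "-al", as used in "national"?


Suffix: -al
As in: national -> nation + -al
Meaning = relating to


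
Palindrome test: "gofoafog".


Word: "gofoafog"
Reversed: "gofaofog"
Forward == Backward? gofoafog != gofaofog
Palindrome = No


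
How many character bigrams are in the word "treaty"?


Word: "treaty" (length 6)
Number of 2-grams = length - 2 + 1 = 6 - 2 + 1
= 5


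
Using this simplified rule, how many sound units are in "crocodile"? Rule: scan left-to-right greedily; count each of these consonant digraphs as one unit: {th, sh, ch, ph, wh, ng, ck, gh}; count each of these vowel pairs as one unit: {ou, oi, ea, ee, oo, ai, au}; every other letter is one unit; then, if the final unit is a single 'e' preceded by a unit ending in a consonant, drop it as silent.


Word: "crocodile" (9 letters)
Left-to-right scan:
  (1) 'c' (letter)
  (2) 'r' (letter)
  (3) 'o' (letter)
  (4) 'c' (letter)
  (5) 'o' (letter)
  (6) 'd' (letter)
  (7) 'i' (letter)
  (8) 'l' (letter)
  (9) 'e' (letter)
Units from scan: 9
Final unit is 'e' after a consonant -> drop as silent (-1)
Sound units = 8 units


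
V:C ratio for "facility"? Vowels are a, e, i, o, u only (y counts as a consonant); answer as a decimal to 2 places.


Word: "facility"
Vowels (a,e,i,o,u): 3
Consonants: 5
Ratio = 3/5
= 0.60


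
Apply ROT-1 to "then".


Word: "then"
Shift: 1
Each letter → (letter + shift) mod 26:
  't' (19) + 1 = 20 → 'u'
  'h' (7) + 1 = 8 → 'i'
  'e' (4) + 1 = 5 → 'f'
  'n' (13) + 1 = 14 → 'o'
Result = "uifo"


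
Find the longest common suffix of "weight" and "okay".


Word 1: "weight"
Word 2: "okay"
Comparing from end:
  Pos -1: 't' != 'y' (stop)
LCS = "" (length 0)


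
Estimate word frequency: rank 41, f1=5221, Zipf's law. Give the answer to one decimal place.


Zipf's law: f(r) = f(1) / r
f(1) = 5221
f(41) = 5221 / 41
= 127.3 occurrences


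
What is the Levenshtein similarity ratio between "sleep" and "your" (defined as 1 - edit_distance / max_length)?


Word 1: "sleep" (length 5)
Word 2: "your" (length 4)
One optimal edit sequence:
  1. delete 's'  (+1)
  2. substitute 'l' -> 'y'  (+1)
  3. substitute 'e' -> 'o'  (+1)
  4. substitute 'e' -> 'u'  (+1)
  5. substitute 'p' -> 'r'  (+1)
Edit distance = 5
Max length = max(5, 4) = 5
Similarity = 1 - 5/5
= 0.0000
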